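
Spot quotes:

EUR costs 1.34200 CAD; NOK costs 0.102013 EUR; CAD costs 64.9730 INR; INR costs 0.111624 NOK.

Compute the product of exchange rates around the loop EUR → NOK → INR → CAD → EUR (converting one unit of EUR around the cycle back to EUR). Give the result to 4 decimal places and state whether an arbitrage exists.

1.0072 (arbitrage exists)

Around EUR → NOK → INR → CAD → EUR: 1 ÷ 0.102013 ÷ 0.111624 ÷ 64.9730 ÷ 1.34200 = 1.007167
Product > 1; profitable direction is EUR → NOK → INR → CAD → EUR.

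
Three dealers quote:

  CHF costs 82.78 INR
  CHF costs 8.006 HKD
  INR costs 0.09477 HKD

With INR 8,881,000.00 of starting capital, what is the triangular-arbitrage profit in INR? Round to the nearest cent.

Profitable loop is INR → CHF → HKD → INR:
INR 8,881,000.00 ÷ 82.78 = CHF 107,284.37
CHF 107,284.37 × 8.006 = HKD 858,918.65
HKD 858,918.65 ÷ 0.09477 = INR 9,063,191.43
Profit = INR 9,063,191.43 − INR 8,881,000.00

Profit: INR 182,191.43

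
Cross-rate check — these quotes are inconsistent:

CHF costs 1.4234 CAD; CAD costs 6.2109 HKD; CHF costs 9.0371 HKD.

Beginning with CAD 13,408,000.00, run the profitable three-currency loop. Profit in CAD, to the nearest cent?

Profit: CAD 298,027.25

Profitable loop is CAD → CHF → HKD → CAD:
CAD 13,408,000.00 ÷ 1.4234 = CHF 9,419,699.31
CHF 9,419,699.31 × 9.0371 = HKD 85,126,764.65
HKD 85,126,764.65 ÷ 6.2109 = CAD 13,706,027.25
Profit = CAD 13,706,027.25 − CAD 13,408,000.00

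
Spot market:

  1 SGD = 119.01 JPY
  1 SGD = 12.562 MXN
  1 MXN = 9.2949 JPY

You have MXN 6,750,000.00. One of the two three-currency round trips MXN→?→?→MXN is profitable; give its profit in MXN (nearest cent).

Profitable loop is MXN → SGD → JPY → MXN:
MXN 6,750,000.00 ÷ 12.562 = SGD 537,334.82
SGD 537,334.82 × 119.01 = JPY 63,948,217
JPY 63,948,217 ÷ 9.2949 = MXN 6,879,925.21
Profit = MXN 6,879,925.21 − MXN 6,750,000.00

Profit: MXN 129,925.21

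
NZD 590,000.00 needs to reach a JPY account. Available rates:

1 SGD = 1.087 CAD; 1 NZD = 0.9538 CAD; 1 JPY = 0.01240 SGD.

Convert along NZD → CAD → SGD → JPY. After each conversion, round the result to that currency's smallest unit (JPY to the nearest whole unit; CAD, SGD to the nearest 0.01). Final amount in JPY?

NZD 590,000.00 × 0.9538 = CAD 562,742.00
CAD 562,742.00 ÷ 1.087 = SGD 517,701.93
SGD 517,701.93 ÷ 0.01240 = JPY 41,750,156

JPY 41,750,156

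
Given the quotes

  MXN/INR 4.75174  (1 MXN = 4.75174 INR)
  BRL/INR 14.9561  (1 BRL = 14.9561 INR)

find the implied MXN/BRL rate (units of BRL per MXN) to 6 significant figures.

MXN/BRL = 0.317713

1 MXN × 4.75174 = 4.75174 INR
4.75174 INR ÷ 14.9561 = 0.317713 BRL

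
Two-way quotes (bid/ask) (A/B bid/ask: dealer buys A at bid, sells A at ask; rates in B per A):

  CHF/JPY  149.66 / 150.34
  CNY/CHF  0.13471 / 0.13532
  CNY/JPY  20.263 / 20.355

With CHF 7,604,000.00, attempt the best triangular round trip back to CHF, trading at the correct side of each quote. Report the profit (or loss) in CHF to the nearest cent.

Net result: CHF -30,278.74 (no profitable arbitrage after spreads)

Best loop CHF → CNY → JPY → CHF:
CHF 7,604,000.00 ÷ 0.13532 (buy CNY at ask) = CNY 56,192,728.35
CNY 56,192,728.35 × 20.263 (sell CNY at bid) = JPY 1,138,633,255
JPY 1,138,633,255 ÷ 150.34 (buy CHF at ask) = CHF 7,573,721.26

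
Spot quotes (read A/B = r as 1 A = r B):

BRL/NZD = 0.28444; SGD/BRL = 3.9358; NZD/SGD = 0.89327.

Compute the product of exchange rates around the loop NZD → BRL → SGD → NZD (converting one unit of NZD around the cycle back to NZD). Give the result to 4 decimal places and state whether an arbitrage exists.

1.0000 (no arbitrage)

Around NZD → BRL → SGD → NZD: 1 ÷ 0.28444 ÷ 3.9358 ÷ 0.89327 = 0.999985
Product ≈ 1 (deviation 0.001%, within rounding noise).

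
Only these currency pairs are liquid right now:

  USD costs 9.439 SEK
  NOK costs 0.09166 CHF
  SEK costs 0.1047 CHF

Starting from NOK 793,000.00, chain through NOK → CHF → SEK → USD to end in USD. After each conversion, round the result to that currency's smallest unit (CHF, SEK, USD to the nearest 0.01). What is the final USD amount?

USD 73,549.61

NOK 793,000.00 × 0.09166 = CHF 72,686.38
CHF 72,686.38 ÷ 0.1047 = SEK 694,234.77
SEK 694,234.77 ÷ 9.439 = USD 73,549.61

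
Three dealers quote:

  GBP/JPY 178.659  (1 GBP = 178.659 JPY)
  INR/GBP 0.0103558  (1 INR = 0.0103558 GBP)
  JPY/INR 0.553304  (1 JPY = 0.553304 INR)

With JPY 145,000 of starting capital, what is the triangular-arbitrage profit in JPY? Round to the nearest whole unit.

Profit: JPY 3,436

Profitable loop is JPY → INR → GBP → JPY:
JPY 145,000 × 0.553304 = INR 80,229.08
INR 80,229.08 × 0.0103558 = GBP 830.84
GBP 830.84 × 178.659 = JPY 148,436
Profit = JPY 148,436 − JPY 145,000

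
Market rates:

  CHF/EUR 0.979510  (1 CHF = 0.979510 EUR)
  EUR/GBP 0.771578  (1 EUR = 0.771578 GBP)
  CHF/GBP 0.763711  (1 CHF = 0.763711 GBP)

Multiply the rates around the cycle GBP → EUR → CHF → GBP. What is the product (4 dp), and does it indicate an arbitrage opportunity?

1.0105 (arbitrage exists)

Around GBP → EUR → CHF → GBP: 1 ÷ 0.771578 ÷ 0.979510 × 0.763711 = 1.010509
Product > 1; profitable direction is GBP → EUR → CHF → GBP.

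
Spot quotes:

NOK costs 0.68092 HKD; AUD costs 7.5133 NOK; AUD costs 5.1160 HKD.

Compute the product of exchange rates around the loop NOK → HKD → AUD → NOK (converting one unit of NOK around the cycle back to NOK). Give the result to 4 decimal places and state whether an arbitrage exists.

Around NOK → HKD → AUD → NOK: 1 × 0.68092 ÷ 5.1160 × 7.5133 = 0.999991
Product ≈ 1 (deviation 0.001%, within rounding noise).

1.0000 (no arbitrage)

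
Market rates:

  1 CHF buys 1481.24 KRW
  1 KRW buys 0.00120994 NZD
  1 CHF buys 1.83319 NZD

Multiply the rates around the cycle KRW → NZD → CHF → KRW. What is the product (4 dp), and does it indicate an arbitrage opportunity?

0.9776 (arbitrage exists)

Around KRW → NZD → CHF → KRW: 1 × 0.00120994 ÷ 1.83319 × 1481.24 = 0.977646
Product < 1; profitable direction is KRW → CHF → NZD → KRW.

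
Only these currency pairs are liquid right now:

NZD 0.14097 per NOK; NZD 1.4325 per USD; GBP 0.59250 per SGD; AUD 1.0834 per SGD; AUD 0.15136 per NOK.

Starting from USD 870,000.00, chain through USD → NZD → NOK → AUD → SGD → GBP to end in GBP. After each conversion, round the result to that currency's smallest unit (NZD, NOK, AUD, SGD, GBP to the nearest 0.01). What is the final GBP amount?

USD 870,000.00 × 1.4325 = NZD 1,246,275.00
NZD 1,246,275.00 ÷ 0.14097 = NOK 8,840,710.79
NOK 8,840,710.79 × 0.15136 = AUD 1,338,129.99
AUD 1,338,129.99 ÷ 1.0834 = SGD 1,235,120.91
SGD 1,235,120.91 × 0.59250 = GBP 731,809.14

GBP 731,809.14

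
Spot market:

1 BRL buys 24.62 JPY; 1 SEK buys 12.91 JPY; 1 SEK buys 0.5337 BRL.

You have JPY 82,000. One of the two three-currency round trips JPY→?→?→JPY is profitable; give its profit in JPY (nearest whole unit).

Profit: JPY 1,459

Profitable loop is JPY → SEK → BRL → JPY:
JPY 82,000 ÷ 12.91 = SEK 6,351.67
SEK 6,351.67 × 0.5337 = BRL 3,389.88
BRL 3,389.88 × 24.62 = JPY 83,459
Profit = JPY 83,459 − JPY 82,000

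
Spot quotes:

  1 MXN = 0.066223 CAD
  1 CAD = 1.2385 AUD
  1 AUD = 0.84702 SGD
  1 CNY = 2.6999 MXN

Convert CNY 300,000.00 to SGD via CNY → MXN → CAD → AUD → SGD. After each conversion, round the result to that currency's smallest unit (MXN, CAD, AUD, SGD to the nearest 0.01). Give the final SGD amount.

SGD 56,268.78

CNY 300,000.00 × 2.6999 = MXN 809,970.00
MXN 809,970.00 × 0.066223 = CAD 53,638.64
CAD 53,638.64 × 1.2385 = AUD 66,431.46
AUD 66,431.46 × 0.84702 = SGD 56,268.78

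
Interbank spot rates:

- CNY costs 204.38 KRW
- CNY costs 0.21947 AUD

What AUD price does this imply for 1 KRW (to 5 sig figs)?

1 KRW ÷ 204.38 = 0.00489285 CNY
0.00489285 CNY × 0.21947 = 0.00107383 AUD

KRW/AUD = 0.0010738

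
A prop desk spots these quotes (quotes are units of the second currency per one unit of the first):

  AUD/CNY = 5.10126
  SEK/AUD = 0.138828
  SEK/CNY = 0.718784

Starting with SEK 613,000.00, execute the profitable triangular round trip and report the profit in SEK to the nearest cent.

Profitable loop is SEK → CNY → AUD → SEK:
SEK 613,000.00 × 0.718784 = CNY 440,614.59
CNY 440,614.59 ÷ 5.10126 = AUD 86,373.68
AUD 86,373.68 ÷ 0.138828 = SEK 622,163.24
Profit = SEK 622,163.24 − SEK 613,000.00

Profit: SEK 9,163.24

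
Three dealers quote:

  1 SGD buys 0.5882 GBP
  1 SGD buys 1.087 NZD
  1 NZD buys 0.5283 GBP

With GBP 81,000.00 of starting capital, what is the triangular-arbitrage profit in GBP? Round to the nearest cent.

Profitable loop is GBP → NZD → SGD → GBP:
GBP 81,000.00 ÷ 0.5283 = NZD 153,321.98
NZD 153,321.98 ÷ 1.087 = SGD 141,050.58
SGD 141,050.58 × 0.5882 = GBP 82,965.95
Profit = GBP 82,965.95 − GBP 81,000.00

Profit: GBP 1,965.95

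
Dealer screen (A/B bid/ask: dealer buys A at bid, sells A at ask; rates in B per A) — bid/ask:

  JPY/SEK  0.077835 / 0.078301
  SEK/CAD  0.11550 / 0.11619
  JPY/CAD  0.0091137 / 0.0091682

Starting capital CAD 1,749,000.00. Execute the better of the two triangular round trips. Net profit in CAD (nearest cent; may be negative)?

Net profit: CAD 3,058.00

Best loop CAD → SEK → JPY → CAD:
CAD 1,749,000.00 ÷ 0.11619 (buy SEK at ask) = SEK 15,052,930.54
SEK 15,052,930.54 ÷ 0.078301 (buy JPY at ask) = JPY 192,244,423
JPY 192,244,423 × 0.0091137 (sell JPY at bid) = CAD 1,752,058.00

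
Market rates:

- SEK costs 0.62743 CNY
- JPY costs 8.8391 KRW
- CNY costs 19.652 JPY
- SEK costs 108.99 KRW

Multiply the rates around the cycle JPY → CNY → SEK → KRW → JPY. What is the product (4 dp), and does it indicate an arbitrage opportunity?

Around JPY → CNY → SEK → KRW → JPY: 1 ÷ 19.652 ÷ 0.62743 × 108.99 ÷ 8.8391 = 1.000015
Product ≈ 1 (deviation 0.002%, within rounding noise).

1.0000 (no arbitrage)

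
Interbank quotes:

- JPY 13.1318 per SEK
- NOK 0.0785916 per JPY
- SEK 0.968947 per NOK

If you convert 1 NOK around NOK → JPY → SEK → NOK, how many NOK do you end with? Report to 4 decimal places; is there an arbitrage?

Around NOK → JPY → SEK → NOK: 1 ÷ 0.0785916 ÷ 13.1318 ÷ 0.968947 = 0.999999
Product ≈ 1 (deviation 0.000%, within rounding noise).

1.0000 (no arbitrage)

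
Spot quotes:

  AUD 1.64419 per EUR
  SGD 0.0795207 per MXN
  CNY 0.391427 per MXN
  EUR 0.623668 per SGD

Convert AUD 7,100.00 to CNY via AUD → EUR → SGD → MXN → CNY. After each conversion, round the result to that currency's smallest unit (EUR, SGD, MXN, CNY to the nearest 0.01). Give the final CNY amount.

CNY 34,081.91

AUD 7,100.00 ÷ 1.64419 = EUR 4,318.24
EUR 4,318.24 ÷ 0.623668 = SGD 6,923.94
SGD 6,923.94 ÷ 0.0795207 = MXN 87,070.91
MXN 87,070.91 × 0.391427 = CNY 34,081.91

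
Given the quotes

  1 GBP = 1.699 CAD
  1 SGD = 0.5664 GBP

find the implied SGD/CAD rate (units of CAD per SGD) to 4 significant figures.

1 SGD × 0.5664 = 0.5664 GBP
0.5664 GBP × 1.699 = 0.962314 CAD

SGD/CAD = 0.9623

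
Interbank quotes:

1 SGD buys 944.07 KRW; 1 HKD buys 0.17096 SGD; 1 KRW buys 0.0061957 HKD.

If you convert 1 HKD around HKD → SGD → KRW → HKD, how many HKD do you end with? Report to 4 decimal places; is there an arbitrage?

Around HKD → SGD → KRW → HKD: 1 × 0.17096 × 944.07 × 0.0061957 = 0.999975
Product ≈ 1 (deviation 0.003%, within rounding noise).

1.0000 (no arbitrage)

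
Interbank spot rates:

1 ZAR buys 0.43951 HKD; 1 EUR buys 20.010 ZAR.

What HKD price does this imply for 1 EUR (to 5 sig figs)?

EUR/HKD = 8.7946

1 EUR × 20.010 = 20.01 ZAR
20.01 ZAR × 0.43951 = 8.7946 HKD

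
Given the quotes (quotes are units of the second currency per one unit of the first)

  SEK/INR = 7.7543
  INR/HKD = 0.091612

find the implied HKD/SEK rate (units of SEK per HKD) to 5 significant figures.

1 HKD ÷ 0.091612 = 10.9156 INR
10.9156 INR ÷ 7.7543 = 1.40768 SEK

HKD/SEK = 1.4077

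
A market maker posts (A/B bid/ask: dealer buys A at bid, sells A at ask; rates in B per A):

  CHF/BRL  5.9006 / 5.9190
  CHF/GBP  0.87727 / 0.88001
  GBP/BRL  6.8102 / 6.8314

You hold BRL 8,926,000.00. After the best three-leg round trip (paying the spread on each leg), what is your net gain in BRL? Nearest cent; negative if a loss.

Best loop BRL → CHF → GBP → BRL:
BRL 8,926,000.00 ÷ 5.9190 (buy CHF at ask) = CHF 1,508,025.00
CHF 1,508,025.00 × 0.87727 (sell CHF at bid) = GBP 1,322,945.10
GBP 1,322,945.10 × 6.8102 (sell GBP at bid) = BRL 9,009,520.69

Net profit: BRL 83,520.69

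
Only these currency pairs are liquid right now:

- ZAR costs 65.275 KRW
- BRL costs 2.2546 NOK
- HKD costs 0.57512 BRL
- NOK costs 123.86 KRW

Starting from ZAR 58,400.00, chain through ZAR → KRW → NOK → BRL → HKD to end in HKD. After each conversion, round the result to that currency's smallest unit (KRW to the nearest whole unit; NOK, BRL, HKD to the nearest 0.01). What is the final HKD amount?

ZAR 58,400.00 × 65.275 = KRW 3,812,060
KRW 3,812,060 ÷ 123.86 = NOK 30,777.17
NOK 30,777.17 ÷ 2.2546 = BRL 13,650.83
BRL 13,650.83 ÷ 0.57512 = HKD 23,735.62

HKD 23,735.62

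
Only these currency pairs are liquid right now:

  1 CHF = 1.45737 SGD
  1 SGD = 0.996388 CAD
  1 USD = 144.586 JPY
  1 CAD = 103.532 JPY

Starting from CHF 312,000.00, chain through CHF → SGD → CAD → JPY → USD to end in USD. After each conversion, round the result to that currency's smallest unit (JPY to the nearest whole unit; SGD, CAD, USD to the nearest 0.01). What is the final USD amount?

USD 324,415.26

CHF 312,000.00 × 1.45737 = SGD 454,699.44
SGD 454,699.44 × 0.996388 = CAD 453,057.07
CAD 453,057.07 × 103.532 = JPY 46,905,905
JPY 46,905,905 ÷ 144.586 = USD 324,415.26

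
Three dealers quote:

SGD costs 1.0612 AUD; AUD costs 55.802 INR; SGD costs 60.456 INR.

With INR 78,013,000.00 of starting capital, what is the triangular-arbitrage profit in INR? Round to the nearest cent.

Profit: INR 1,632,158.74

Profitable loop is INR → AUD → SGD → INR:
INR 78,013,000.00 ÷ 55.802 = AUD 1,398,032.33
AUD 1,398,032.33 ÷ 1.0612 = SGD 1,317,407.02
SGD 1,317,407.02 × 60.456 = INR 79,645,158.74
Profit = INR 79,645,158.74 − INR 78,013,000.00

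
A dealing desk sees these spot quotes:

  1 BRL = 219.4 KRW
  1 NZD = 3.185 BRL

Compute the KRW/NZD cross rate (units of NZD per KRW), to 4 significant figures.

KRW/NZD = 0.001431

1 KRW ÷ 219.4 = 0.00455789 BRL
0.00455789 BRL ÷ 3.185 = 0.00143105 NZD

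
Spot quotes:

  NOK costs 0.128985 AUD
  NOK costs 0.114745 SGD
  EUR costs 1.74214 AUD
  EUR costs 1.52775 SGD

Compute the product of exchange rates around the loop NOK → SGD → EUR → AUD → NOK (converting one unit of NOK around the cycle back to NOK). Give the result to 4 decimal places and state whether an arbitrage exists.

1.0144 (arbitrage exists)

Around NOK → SGD → EUR → AUD → NOK: 1 × 0.114745 ÷ 1.52775 × 1.74214 ÷ 0.128985 = 1.014438
Product > 1; profitable direction is NOK → SGD → EUR → AUD → NOK.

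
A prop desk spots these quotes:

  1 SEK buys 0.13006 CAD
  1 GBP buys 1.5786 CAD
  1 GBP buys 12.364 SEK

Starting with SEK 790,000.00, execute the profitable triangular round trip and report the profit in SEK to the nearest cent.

Profit: SEK 14,743.98

Profitable loop is SEK → CAD → GBP → SEK:
SEK 790,000.00 × 0.13006 = CAD 102,747.40
CAD 102,747.40 ÷ 1.5786 = GBP 65,087.67
GBP 65,087.67 × 12.364 = SEK 804,743.98
Profit = SEK 804,743.98 − SEK 790,000.00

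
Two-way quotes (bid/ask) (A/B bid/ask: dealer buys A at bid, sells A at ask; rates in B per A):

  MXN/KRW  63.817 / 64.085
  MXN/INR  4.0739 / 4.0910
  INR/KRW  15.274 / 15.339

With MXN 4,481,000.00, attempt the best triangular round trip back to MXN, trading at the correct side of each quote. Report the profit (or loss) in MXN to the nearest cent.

Net profit: MXN 76,060.57

Best loop MXN → KRW → INR → MXN:
MXN 4,481,000.00 × 63.817 (sell MXN at bid) = KRW 285,963,977
KRW 285,963,977 ÷ 15.339 (buy INR at ask) = INR 18,642,934.81
INR 18,642,934.81 ÷ 4.0910 (buy MXN at ask) = MXN 4,557,060.57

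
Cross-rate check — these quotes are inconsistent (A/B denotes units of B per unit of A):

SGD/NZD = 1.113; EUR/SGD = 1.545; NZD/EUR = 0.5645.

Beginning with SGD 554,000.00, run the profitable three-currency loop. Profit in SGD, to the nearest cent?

Profitable loop is SGD → EUR → NZD → SGD:
SGD 554,000.00 ÷ 1.545 = EUR 358,576.05
EUR 358,576.05 ÷ 0.5645 = NZD 635,210.01
NZD 635,210.01 ÷ 1.113 = SGD 570,718.79
Profit = SGD 570,718.79 − SGD 554,000.00

Profit: SGD 16,718.79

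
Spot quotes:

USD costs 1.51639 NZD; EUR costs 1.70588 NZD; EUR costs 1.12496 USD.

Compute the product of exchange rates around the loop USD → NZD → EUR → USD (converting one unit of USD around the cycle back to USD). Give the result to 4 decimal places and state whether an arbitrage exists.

1.0000 (no arbitrage)

Around USD → NZD → EUR → USD: 1 × 1.51639 ÷ 1.70588 × 1.12496 = 0.999999
Product ≈ 1 (deviation 0.000%, within rounding noise).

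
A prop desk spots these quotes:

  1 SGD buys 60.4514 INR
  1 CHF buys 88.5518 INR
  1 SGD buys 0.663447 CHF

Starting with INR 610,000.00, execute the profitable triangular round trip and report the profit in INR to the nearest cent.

Profit: INR 17,671.73

Profitable loop is INR → CHF → SGD → INR:
INR 610,000.00 ÷ 88.5518 = CHF 6,888.62
CHF 6,888.62 ÷ 0.663447 = SGD 10,383.08
SGD 10,383.08 × 60.4514 = INR 627,671.73
Profit = INR 627,671.73 − INR 610,000.00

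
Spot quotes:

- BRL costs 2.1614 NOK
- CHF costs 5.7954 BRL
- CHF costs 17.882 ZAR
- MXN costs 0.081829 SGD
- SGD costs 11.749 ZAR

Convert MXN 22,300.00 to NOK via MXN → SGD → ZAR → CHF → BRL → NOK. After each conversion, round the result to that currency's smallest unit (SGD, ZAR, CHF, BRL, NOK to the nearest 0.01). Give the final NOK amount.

NOK 15,018.14

MXN 22,300.00 × 0.081829 = SGD 1,824.79
SGD 1,824.79 × 11.749 = ZAR 21,439.46
ZAR 21,439.46 ÷ 17.882 = CHF 1,198.94
CHF 1,198.94 × 5.7954 = BRL 6,948.34
BRL 6,948.34 × 2.1614 = NOK 15,018.14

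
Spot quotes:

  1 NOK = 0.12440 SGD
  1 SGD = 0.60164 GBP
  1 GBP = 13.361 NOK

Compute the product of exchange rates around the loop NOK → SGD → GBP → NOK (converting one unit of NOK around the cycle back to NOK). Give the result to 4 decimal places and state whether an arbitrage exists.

Around NOK → SGD → GBP → NOK: 1 × 0.12440 × 0.60164 × 13.361 = 0.999991
Product ≈ 1 (deviation 0.001%, within rounding noise).

1.0000 (no arbitrage)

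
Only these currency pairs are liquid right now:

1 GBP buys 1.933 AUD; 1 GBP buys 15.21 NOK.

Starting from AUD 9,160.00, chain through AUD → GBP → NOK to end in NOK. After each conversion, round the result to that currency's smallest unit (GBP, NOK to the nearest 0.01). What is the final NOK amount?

AUD 9,160.00 ÷ 1.933 = GBP 4,738.75
GBP 4,738.75 × 15.21 = NOK 72,076.39

NOK 72,076.39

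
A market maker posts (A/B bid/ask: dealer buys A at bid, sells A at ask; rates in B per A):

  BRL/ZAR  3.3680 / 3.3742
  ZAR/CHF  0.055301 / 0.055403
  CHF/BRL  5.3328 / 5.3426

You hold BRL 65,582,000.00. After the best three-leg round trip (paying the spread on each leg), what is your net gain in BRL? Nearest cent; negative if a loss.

Best loop BRL → CHF → ZAR → BRL:
BRL 65,582,000.00 ÷ 5.3426 (buy CHF at ask) = CHF 12,275,296.67
CHF 12,275,296.67 ÷ 0.055403 (buy ZAR at ask) = ZAR 221,563,754.17
ZAR 221,563,754.17 ÷ 3.3742 (buy BRL at ask) = BRL 65,664,084.57

Net profit: BRL 82,084.57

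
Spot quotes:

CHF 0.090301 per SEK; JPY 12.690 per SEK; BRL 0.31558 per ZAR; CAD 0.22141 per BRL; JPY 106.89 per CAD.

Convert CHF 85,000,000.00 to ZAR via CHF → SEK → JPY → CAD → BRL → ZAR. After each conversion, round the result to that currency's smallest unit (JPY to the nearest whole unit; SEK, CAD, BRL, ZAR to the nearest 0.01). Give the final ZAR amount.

ZAR 1,599,352,550.35

CHF 85,000,000.00 ÷ 0.090301 = SEK 941,296,331.16
SEK 941,296,331.16 × 12.690 = JPY 11,945,050,442
JPY 11,945,050,442 ÷ 106.89 = CAD 111,750,869.51
CAD 111,750,869.51 ÷ 0.22141 = BRL 504,723,677.84
BRL 504,723,677.84 ÷ 0.31558 = ZAR 1,599,352,550.35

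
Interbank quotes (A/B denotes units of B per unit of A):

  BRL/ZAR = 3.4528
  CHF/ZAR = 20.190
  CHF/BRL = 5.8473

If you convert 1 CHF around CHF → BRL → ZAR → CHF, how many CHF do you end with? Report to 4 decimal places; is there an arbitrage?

1.0000 (no arbitrage)

Around CHF → BRL → ZAR → CHF: 1 × 5.8473 × 3.4528 ÷ 20.190 = 0.999978
Product ≈ 1 (deviation 0.002%, within rounding noise).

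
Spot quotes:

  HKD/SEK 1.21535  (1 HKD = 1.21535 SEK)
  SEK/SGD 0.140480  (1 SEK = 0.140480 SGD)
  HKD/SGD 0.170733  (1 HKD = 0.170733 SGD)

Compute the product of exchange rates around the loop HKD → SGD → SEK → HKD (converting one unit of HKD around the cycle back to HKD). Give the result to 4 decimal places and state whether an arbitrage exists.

1.0000 (no arbitrage)

Around HKD → SGD → SEK → HKD: 1 × 0.170733 ÷ 0.140480 ÷ 1.21535 = 1.000004
Product ≈ 1 (deviation 0.000%, within rounding noise).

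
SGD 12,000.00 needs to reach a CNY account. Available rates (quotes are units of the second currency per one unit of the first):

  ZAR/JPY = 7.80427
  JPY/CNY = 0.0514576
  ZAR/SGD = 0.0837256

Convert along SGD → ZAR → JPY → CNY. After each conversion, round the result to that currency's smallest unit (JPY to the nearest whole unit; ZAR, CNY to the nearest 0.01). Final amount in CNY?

SGD 12,000.00 ÷ 0.0837256 = ZAR 143,325.34
ZAR 143,325.34 × 7.80427 = JPY 1,118,550
JPY 1,118,550 × 0.0514576 = CNY 57,557.90

CNY 57,557.90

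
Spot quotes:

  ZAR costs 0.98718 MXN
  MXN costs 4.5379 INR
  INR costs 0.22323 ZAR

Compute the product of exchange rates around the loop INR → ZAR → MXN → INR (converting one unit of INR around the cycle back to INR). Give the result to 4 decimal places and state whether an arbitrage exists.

Around INR → ZAR → MXN → INR: 1 × 0.22323 × 0.98718 × 4.5379 = 1.000009
Product ≈ 1 (deviation 0.001%, within rounding noise).

1.0000 (no arbitrage)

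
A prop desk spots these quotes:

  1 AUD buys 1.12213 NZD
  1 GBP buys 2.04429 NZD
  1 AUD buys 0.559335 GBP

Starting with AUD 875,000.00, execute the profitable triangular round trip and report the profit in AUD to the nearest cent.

Profit: AUD 16,619.13

Profitable loop is AUD → GBP → NZD → AUD:
AUD 875,000.00 × 0.559335 = GBP 489,418.12
GBP 489,418.12 × 2.04429 = NZD 1,000,512.58
NZD 1,000,512.58 ÷ 1.12213 = AUD 891,619.13
Profit = AUD 891,619.13 − AUD 875,000.00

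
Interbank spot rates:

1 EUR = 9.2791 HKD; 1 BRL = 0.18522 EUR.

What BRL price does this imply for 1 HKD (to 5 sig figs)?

1 HKD ÷ 9.2791 = 0.107769 EUR
0.107769 EUR ÷ 0.18522 = 0.581844 BRL

HKD/BRL = 0.58184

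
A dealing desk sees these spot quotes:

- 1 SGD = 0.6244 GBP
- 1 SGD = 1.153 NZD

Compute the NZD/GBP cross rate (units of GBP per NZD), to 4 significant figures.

NZD/GBP = 0.5415

1 NZD ÷ 1.153 = 0.867303 SGD
0.867303 SGD × 0.6244 = 0.541544 GBP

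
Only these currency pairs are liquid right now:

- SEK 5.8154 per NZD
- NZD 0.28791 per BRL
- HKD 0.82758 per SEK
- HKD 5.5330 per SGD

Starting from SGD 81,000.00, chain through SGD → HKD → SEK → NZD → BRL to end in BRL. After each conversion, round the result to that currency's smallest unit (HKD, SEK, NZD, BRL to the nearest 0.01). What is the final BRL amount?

SGD 81,000.00 × 5.5330 = HKD 448,173.00
HKD 448,173.00 ÷ 0.82758 = SEK 541,546.44
SEK 541,546.44 ÷ 5.8154 = NZD 93,122.82
NZD 93,122.82 ÷ 0.28791 = BRL 323,444.20

BRL 323,444.20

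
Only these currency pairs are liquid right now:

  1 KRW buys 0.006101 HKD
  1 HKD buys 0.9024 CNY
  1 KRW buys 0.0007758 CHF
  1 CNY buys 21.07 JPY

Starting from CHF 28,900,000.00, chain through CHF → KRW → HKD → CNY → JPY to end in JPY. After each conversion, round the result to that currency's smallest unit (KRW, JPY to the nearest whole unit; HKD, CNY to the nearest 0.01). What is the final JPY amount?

JPY 4,321,283,056

CHF 28,900,000.00 ÷ 0.0007758 = KRW 37,251,869,038
KRW 37,251,869,038 × 0.006101 = HKD 227,273,653.00
HKD 227,273,653.00 × 0.9024 = CNY 205,091,744.47
CNY 205,091,744.47 × 21.07 = JPY 4,321,283,056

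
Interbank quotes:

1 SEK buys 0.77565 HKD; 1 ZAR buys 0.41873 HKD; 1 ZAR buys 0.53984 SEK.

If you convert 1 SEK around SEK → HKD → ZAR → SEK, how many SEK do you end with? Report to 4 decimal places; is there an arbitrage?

Around SEK → HKD → ZAR → SEK: 1 × 0.77565 ÷ 0.41873 × 0.53984 = 0.999993
Product ≈ 1 (deviation 0.001%, within rounding noise).

1.0000 (no arbitrage)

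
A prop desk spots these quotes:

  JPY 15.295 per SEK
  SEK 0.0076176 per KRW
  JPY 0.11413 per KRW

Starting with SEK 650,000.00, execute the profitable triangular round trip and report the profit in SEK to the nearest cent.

Profit: SEK 13,561.51

Profitable loop is SEK → JPY → KRW → SEK:
SEK 650,000.00 × 15.295 = JPY 9,941,750
JPY 9,941,750 ÷ 0.11413 = KRW 87,108,999
KRW 87,108,999 × 0.0076176 = SEK 663,561.51
Profit = SEK 663,561.51 − SEK 650,000.00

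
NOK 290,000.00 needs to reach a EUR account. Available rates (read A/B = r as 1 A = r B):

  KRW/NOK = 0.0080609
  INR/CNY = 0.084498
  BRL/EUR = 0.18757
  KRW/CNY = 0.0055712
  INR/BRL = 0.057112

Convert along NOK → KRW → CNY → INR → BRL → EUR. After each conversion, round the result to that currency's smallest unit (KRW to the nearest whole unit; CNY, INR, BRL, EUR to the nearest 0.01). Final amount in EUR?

EUR 25,410.17

NOK 290,000.00 ÷ 0.0080609 = KRW 35,976,132
KRW 35,976,132 × 0.0055712 = CNY 200,430.23
CNY 200,430.23 ÷ 0.084498 = INR 2,372,011.53
INR 2,372,011.53 × 0.057112 = BRL 135,470.32
BRL 135,470.32 × 0.18757 = EUR 25,410.17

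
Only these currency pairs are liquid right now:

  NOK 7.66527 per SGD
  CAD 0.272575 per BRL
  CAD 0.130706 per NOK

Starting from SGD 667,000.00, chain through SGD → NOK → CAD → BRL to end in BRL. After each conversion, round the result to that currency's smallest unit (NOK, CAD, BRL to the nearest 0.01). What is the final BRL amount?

SGD 667,000.00 × 7.66527 = NOK 5,112,735.09
NOK 5,112,735.09 × 0.130706 = CAD 668,265.15
CAD 668,265.15 ÷ 0.272575 = BRL 2,451,674.40

BRL 2,451,674.40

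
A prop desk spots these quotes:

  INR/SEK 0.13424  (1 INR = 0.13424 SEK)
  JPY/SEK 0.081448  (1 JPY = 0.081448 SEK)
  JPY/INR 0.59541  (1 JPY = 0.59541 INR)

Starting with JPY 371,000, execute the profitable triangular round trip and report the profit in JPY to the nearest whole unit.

Profit: JPY 7,056

Profitable loop is JPY → SEK → INR → JPY:
JPY 371,000 × 0.081448 = SEK 30,217.21
SEK 30,217.21 ÷ 0.13424 = INR 225,098.39
INR 225,098.39 ÷ 0.59541 = JPY 378,056
Profit = JPY 378,056 − JPY 371,000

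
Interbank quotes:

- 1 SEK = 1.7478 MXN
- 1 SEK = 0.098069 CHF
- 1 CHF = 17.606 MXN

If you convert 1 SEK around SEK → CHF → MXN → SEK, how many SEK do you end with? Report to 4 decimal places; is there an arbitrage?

Around SEK → CHF → MXN → SEK: 1 × 0.098069 × 17.606 ÷ 1.7478 = 0.987872
Product < 1; profitable direction is SEK → MXN → CHF → SEK.

0.9879 (arbitrage exists)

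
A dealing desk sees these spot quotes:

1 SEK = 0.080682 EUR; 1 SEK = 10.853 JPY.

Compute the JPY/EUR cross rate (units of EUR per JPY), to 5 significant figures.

1 JPY ÷ 10.853 = 0.0921404 SEK
0.0921404 SEK × 0.080682 = 0.00743407 EUR

JPY/EUR = 0.0074341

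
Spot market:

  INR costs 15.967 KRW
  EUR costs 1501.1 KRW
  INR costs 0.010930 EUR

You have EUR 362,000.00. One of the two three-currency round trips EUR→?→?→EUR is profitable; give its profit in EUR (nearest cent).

Profit: EUR 9,976.10

Profitable loop is EUR → KRW → INR → EUR:
EUR 362,000.00 × 1501.1 = KRW 543,398,200
KRW 543,398,200 ÷ 15.967 = INR 34,032,579.70
INR 34,032,579.70 × 0.010930 = EUR 371,976.10
Profit = EUR 371,976.10 − EUR 362,000.00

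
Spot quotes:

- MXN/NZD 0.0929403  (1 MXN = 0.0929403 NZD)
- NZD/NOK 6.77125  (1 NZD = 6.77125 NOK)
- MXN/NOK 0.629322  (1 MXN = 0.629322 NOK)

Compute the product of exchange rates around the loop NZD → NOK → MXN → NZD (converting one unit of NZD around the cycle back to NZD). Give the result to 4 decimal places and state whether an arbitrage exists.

1.0000 (no arbitrage)

Around NZD → NOK → MXN → NZD: 1 × 6.77125 ÷ 0.629322 × 0.0929403 = 1.000000
Product ≈ 1 (deviation 0.000%, within rounding noise).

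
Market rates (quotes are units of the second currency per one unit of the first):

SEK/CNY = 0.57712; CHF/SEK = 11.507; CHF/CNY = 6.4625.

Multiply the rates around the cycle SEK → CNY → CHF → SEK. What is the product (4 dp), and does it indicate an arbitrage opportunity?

1.0276 (arbitrage exists)

Around SEK → CNY → CHF → SEK: 1 × 0.57712 ÷ 6.4625 × 11.507 = 1.027608
Product > 1; profitable direction is SEK → CNY → CHF → SEK.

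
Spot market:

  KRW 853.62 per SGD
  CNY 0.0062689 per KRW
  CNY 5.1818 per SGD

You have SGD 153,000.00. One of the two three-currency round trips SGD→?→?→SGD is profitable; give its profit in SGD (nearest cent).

Profitable loop is SGD → KRW → CNY → SGD:
SGD 153,000.00 × 853.62 = KRW 130,603,860
KRW 130,603,860 × 0.0062689 = CNY 818,742.54
CNY 818,742.54 ÷ 5.1818 = SGD 158,003.50
Profit = SGD 158,003.50 − SGD 153,000.00

Profit: SGD 5,003.50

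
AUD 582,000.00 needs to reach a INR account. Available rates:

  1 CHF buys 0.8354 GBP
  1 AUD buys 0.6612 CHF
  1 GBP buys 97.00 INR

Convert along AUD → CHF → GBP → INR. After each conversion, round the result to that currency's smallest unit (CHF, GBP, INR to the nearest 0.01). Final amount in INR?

INR 31,183,297.13

AUD 582,000.00 × 0.6612 = CHF 384,818.40
CHF 384,818.40 × 0.8354 = GBP 321,477.29
GBP 321,477.29 × 97.00 = INR 31,183,297.13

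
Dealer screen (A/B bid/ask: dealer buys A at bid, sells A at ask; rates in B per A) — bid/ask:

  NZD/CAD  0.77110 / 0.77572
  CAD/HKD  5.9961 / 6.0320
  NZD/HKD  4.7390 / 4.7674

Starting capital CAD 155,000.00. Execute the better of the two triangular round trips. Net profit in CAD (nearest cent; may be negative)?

Net profit: CAD 1,982.81

Best loop CAD → NZD → HKD → CAD:
CAD 155,000.00 ÷ 0.77572 (buy NZD at ask) = NZD 199,814.37
NZD 199,814.37 × 4.7390 (sell NZD at bid) = HKD 946,920.28
HKD 946,920.28 ÷ 6.0320 (buy CAD at ask) = CAD 156,982.81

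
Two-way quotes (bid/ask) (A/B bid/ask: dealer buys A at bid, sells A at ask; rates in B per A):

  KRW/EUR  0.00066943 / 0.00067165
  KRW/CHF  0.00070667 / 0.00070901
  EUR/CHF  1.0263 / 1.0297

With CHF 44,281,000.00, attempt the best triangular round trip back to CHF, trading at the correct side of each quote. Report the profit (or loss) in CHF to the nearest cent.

Best loop CHF → EUR → KRW → CHF:
CHF 44,281,000.00 ÷ 1.0297 (buy EUR at ask) = EUR 43,003,787.51
EUR 43,003,787.51 ÷ 0.00067165 (buy KRW at ask) = KRW 64,027,078,852
KRW 64,027,078,852 × 0.00070667 (sell KRW at bid) = CHF 45,246,015.81

Net profit: CHF 965,015.81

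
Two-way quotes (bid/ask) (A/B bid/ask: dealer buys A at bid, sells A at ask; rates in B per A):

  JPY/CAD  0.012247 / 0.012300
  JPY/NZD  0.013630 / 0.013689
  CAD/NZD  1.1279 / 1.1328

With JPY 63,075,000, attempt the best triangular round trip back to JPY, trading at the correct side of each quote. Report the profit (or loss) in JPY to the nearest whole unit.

Net profit: JPY 573,160

Best loop JPY → CAD → NZD → JPY:
JPY 63,075,000 × 0.012247 (sell JPY at bid) = CAD 772,479.52
CAD 772,479.52 × 1.1279 (sell CAD at bid) = NZD 871,279.66
NZD 871,279.66 ÷ 0.013689 (buy JPY at ask) = JPY 63,648,160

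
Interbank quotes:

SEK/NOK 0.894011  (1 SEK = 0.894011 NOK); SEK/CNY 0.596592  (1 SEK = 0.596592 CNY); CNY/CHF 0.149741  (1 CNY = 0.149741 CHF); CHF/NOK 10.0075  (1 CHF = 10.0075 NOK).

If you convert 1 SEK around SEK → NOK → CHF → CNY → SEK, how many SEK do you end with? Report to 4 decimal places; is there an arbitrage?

Around SEK → NOK → CHF → CNY → SEK: 1 × 0.894011 ÷ 10.0075 ÷ 0.149741 ÷ 0.596592 = 0.999998
Product ≈ 1 (deviation 0.000%, within rounding noise).

1.0000 (no arbitrage)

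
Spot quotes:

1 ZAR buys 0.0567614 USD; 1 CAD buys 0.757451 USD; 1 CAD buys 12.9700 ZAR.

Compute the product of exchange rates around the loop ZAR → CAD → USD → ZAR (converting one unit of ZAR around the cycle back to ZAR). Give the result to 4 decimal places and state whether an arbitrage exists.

Around ZAR → CAD → USD → ZAR: 1 ÷ 12.9700 × 0.757451 ÷ 0.0567614 = 1.028872
Product > 1; profitable direction is ZAR → CAD → USD → ZAR.

1.0289 (arbitrage exists)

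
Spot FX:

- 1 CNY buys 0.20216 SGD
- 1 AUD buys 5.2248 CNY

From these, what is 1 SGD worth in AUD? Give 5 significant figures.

1 SGD ÷ 0.20216 = 4.94658 CNY
4.94658 CNY ÷ 5.2248 = 0.94675 AUD

SGD/AUD = 0.94675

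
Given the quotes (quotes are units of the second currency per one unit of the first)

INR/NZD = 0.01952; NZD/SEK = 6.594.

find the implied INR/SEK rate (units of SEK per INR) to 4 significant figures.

INR/SEK = 0.1287

1 INR × 0.01952 = 0.01952 NZD
0.01952 NZD × 6.594 = 0.128715 SEK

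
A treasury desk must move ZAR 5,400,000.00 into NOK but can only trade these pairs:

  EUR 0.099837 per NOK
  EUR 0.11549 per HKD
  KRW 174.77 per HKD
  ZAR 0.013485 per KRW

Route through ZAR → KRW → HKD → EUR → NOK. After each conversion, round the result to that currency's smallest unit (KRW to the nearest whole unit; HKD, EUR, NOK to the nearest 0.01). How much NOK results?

NOK 2,650,505.92

ZAR 5,400,000.00 ÷ 0.013485 = KRW 400,444,939
KRW 400,444,939 ÷ 174.77 = HKD 2,291,268.18
HKD 2,291,268.18 × 0.11549 = EUR 264,618.56
EUR 264,618.56 ÷ 0.099837 = NOK 2,650,505.92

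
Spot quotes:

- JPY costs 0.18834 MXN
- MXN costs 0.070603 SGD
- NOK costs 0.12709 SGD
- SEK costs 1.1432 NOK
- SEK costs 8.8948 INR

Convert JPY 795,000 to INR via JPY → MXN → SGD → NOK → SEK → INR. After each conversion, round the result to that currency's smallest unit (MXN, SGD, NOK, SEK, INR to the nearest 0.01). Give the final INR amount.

INR 647,195.52

JPY 795,000 × 0.18834 = MXN 149,730.30
MXN 149,730.30 × 0.070603 = SGD 10,571.41
SGD 10,571.41 ÷ 0.12709 = NOK 83,180.50
NOK 83,180.50 ÷ 1.1432 = SEK 72,761.11
SEK 72,761.11 × 8.8948 = INR 647,195.52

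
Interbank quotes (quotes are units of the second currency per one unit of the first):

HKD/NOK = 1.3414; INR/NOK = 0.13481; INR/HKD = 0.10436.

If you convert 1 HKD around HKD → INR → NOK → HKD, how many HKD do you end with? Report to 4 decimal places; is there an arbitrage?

Around HKD → INR → NOK → HKD: 1 ÷ 0.10436 × 0.13481 ÷ 1.3414 = 0.963008
Product < 1; profitable direction is HKD → NOK → INR → HKD.

0.9630 (arbitrage exists)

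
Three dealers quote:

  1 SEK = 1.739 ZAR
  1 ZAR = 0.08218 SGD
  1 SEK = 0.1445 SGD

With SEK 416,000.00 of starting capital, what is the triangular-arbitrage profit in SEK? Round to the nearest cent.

Profit: SEK 4,625.37

Profitable loop is SEK → SGD → ZAR → SEK:
SEK 416,000.00 × 0.1445 = SGD 60,112.00
SGD 60,112.00 ÷ 0.08218 = ZAR 731,467.51
ZAR 731,467.51 ÷ 1.739 = SEK 420,625.37
Profit = SEK 420,625.37 − SEK 416,000.00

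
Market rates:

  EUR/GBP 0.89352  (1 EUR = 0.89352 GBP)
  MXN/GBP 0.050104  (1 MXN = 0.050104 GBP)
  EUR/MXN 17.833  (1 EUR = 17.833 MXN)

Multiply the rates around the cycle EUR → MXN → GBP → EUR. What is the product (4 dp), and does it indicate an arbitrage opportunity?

1.0000 (no arbitrage)

Around EUR → MXN → GBP → EUR: 1 × 17.833 × 0.050104 ÷ 0.89352 = 0.999983
Product ≈ 1 (deviation 0.002%, within rounding noise).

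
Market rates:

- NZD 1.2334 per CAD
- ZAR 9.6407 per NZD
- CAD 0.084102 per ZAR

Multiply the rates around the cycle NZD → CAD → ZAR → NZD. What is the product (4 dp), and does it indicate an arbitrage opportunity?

Around NZD → CAD → ZAR → NZD: 1 ÷ 1.2334 ÷ 0.084102 ÷ 9.6407 = 0.999957
Product ≈ 1 (deviation 0.004%, within rounding noise).

1.0000 (no arbitrage)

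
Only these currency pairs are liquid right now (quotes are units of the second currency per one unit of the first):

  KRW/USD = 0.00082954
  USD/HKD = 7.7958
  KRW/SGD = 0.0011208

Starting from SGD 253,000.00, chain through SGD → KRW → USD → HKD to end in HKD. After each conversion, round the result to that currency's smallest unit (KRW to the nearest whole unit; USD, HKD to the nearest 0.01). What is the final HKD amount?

SGD 253,000.00 ÷ 0.0011208 = KRW 225,731,620
KRW 225,731,620 × 0.00082954 = USD 187,253.41
USD 187,253.41 × 7.7958 = HKD 1,459,790.13

HKD 1,459,790.13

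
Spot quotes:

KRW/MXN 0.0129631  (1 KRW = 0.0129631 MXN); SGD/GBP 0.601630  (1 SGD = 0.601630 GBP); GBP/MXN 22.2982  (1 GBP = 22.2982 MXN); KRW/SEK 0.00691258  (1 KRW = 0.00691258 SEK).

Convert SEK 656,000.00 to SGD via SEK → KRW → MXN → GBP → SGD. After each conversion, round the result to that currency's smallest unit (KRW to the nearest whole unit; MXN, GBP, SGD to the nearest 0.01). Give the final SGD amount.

SEK 656,000.00 ÷ 0.00691258 = KRW 94,899,444
KRW 94,899,444 × 0.0129631 = MXN 1,230,190.98
MXN 1,230,190.98 ÷ 22.2982 = GBP 55,169.97
GBP 55,169.97 ÷ 0.601630 = SGD 91,700.83

SGD 91,700.83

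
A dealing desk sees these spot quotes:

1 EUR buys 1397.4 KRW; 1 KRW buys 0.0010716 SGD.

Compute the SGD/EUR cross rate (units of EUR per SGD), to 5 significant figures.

1 SGD ÷ 0.0010716 = 933.184 KRW
933.184 KRW ÷ 1397.4 = 0.6678 EUR

SGD/EUR = 0.66780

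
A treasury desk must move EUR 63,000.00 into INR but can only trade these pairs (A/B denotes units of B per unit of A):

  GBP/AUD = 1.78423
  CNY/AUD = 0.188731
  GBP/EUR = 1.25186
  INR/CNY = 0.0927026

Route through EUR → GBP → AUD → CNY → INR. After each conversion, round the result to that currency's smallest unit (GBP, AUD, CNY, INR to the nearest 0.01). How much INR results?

INR 5,132,163.71

EUR 63,000.00 ÷ 1.25186 = GBP 50,325.12
GBP 50,325.12 × 1.78423 = AUD 89,791.59
AUD 89,791.59 ÷ 0.188731 = CNY 475,764.92
CNY 475,764.92 ÷ 0.0927026 = INR 5,132,163.71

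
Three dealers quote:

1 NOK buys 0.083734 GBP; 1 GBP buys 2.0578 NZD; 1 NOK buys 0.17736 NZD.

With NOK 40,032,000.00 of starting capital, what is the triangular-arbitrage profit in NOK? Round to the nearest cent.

Profit: NOK 1,173,763.65

Profitable loop is NOK → NZD → GBP → NOK:
NOK 40,032,000.00 × 0.17736 = NZD 7,100,075.52
NZD 7,100,075.52 ÷ 2.0578 = GBP 3,450,323.41
GBP 3,450,323.41 ÷ 0.083734 = NOK 41,205,763.65
Profit = NOK 41,205,763.65 − NOK 40,032,000.00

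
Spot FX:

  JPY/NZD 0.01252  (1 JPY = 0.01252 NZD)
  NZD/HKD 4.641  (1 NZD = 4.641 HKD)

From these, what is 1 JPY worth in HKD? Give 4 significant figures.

1 JPY × 0.01252 = 0.01252 NZD
0.01252 NZD × 4.641 = 0.0581053 HKD

JPY/HKD = 0.05811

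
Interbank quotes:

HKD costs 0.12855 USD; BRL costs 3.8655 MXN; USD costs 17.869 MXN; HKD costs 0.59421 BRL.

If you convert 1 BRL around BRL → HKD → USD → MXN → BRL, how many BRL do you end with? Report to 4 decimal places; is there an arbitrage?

1.0001 (no arbitrage)

Around BRL → HKD → USD → MXN → BRL: 1 ÷ 0.59421 × 0.12855 × 17.869 ÷ 3.8655 = 1.000061
Product ≈ 1 (deviation 0.006%, within rounding noise).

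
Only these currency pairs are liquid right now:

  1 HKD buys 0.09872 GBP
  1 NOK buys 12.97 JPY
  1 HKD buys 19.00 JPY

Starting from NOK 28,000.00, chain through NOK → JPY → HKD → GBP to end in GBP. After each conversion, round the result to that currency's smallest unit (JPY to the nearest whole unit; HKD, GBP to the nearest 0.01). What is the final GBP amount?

NOK 28,000.00 × 12.97 = JPY 363,160
JPY 363,160 ÷ 19.00 = HKD 19,113.68
HKD 19,113.68 × 0.09872 = GBP 1,886.90

GBP 1,886.90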